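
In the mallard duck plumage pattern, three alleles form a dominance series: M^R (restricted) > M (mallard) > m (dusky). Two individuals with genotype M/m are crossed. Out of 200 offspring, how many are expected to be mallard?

Cross: M/m × M/m
Allele dominance: M^R > M > m
Offspring genotypes: 1 M/M, 2 M/m, 1 m/m
Phenotype counts: 3 mallard, 1 dusky
mallard: 3 out of 4 → fraction 3/4
Expected count = 3/4 × 200 = 150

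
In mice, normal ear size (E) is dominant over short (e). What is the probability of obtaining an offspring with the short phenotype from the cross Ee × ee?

Punnett square for Ee × ee:
Offspring genotypes: 2 Ee, 2 ee
Total offspring: 4
Count with target: 2
Probability: 2/4 = 1/2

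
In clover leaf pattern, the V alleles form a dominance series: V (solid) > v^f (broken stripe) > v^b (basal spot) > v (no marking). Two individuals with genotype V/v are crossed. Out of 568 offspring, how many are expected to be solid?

Cross: V/v × V/v
Allele dominance: V > v^f > v^b > v
Offspring genotypes: 1 V/V, 2 V/v, 1 v/v
Phenotype counts: 3 solid, 1 unmarked
solid: 3 out of 4 → fraction 3/4
Expected count = 3/4 × 568 = 426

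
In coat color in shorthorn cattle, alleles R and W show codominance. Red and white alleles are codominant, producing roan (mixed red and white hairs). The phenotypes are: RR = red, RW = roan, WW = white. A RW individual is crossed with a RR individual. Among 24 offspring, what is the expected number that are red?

Punnett square for RW × RR:
Offspring genotypes: 2 RR, 2 RW
Phenotype counts: 2 red, 2 roan
red: 2 out of 4 → fraction 1/2
Expected count = 1/2 × 24 = 12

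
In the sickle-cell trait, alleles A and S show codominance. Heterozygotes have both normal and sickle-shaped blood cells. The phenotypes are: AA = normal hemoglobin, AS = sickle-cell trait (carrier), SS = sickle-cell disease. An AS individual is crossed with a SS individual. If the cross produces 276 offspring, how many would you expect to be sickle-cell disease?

Punnett square for AS × SS:
Offspring genotypes: 2 AS, 2 SS
Phenotype counts: 2 sickle-cell trait (carrier), 2 sickle-cell disease
sickle-cell disease: 2 out of 4 → fraction 1/2
Expected count = 1/2 × 276 = 138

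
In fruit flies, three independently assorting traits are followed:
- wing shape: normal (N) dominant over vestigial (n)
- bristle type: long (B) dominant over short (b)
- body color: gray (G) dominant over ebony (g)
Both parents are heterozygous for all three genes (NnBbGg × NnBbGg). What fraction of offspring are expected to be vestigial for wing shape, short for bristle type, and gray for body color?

Trihybrid cross: NnBbGg × NnBbGg
Each trait segregates independently with a 3:1 phenotypic ratio, so each gene contributes 3/4 (dominant) or 1/4 (recessive).
Target: vestigial (wing shape), short (bristle type), gray (body color)
Probability = product of independent per-trait probabilities
= 1/4 × 1/4 × 3/4 = 3/64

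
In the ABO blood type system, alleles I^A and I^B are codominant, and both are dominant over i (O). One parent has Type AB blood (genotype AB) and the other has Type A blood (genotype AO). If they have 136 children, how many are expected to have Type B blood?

Cross: AB × AO
Possible offspring genotypes: 1 AA, 1 AO, 1 AB, 1 BO
Blood type counts: 2 Type A, 1 Type AB, 1 Type B
Probability of Type B: 1/4
Expected count = 1/4 × 136 = 34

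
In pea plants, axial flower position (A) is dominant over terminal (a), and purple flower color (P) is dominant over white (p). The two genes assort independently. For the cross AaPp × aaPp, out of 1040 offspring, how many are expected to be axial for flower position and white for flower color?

Dihybrid cross AaPp × aaPp — consider each gene separately:
flower position: Aa × aa → 2 Aa, 2 aa → 2 A_ : 2 aa (out of 4)
flower color: Pp × Pp → 1 PP, 2 Pp, 1 pp → 3 P_ : 1 pp (out of 4)
Looking for: axial (A_) and white (pp)
P(axial) = 2/4, P(white) = 1/4
P(both) = 2/4 × 1/4 = 2/16 = 1/8
Expected count = 1/8 × 1040 = 130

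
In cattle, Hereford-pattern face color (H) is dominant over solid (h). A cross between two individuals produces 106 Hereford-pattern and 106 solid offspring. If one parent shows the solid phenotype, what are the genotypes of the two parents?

Observed offspring: 106 Hereford-pattern, 106 solid
The observed ratio simplifies to 1:1. One parent shows solid, so its genotype must be hh. A 1:1 offspring split requires the other parent to be heterozygous (Hh).
Parent genotypes: hh × Hh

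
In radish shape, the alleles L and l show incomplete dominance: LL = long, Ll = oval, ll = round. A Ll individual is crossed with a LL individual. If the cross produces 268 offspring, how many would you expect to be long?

Punnett square for Ll × LL:
Offspring genotypes: 2 LL, 2 Ll
Phenotype counts: 2 long, 2 oval
long: 2 out of 4 → fraction 1/2
Expected count = 1/2 × 268 = 134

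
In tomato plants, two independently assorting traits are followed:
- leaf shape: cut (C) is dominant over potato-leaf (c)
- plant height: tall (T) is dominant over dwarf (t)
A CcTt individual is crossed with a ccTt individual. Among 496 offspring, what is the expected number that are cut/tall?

Dihybrid cross CcTt × ccTt — consider each gene separately:
leaf shape: Cc × cc → 2 Cc, 2 cc → 2 C_ : 2 cc (out of 4)
plant height: Tt × Tt → 1 TT, 2 Tt, 1 tt → 3 T_ : 1 tt (out of 4)
Combine (counts out of 4 × 4 = 16): cut/tall (C_T_) = 2×3 = 6; cut/dwarf (C_tt) = 2×1 = 2; potato-leaf/tall (ccT_) = 2×3 = 6; potato-leaf/dwarf (cctt) = 2×1 = 2
Phenotype counts (out of 16): 6 cut/tall, 2 cut/dwarf, 6 potato-leaf/tall, 2 potato-leaf/dwarf
cut/tall: 6 out of 16 → fraction 3/8
Expected count = 3/8 × 496 = 186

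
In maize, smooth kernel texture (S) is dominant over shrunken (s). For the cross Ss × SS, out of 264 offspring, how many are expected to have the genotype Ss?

Punnett square for Ss × SS:
Offspring genotypes: 2 SS, 2 Ss
Total offspring: 4
Count with target: 2
Probability: 2/4 = 1/2
Expected count = 1/2 × 264 = 132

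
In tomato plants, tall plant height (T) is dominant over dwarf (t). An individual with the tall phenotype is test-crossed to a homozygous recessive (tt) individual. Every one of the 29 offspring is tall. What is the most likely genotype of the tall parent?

Test cross: ? × tt
All offspring are tall.
If the unknown parent were heterozygous (Tt), about half of 29 offspring would be dwarf; none are. The unknown parent is most likely homozygous dominant (TT).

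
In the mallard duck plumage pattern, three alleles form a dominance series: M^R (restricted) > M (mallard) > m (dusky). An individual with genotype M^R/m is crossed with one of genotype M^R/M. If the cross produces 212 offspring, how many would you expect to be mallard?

Cross: M^R/m × M^R/M
Allele dominance: M^R > M > m
Offspring genotypes: 1 M^R/M^R, 1 M^R/M, 1 M^R/m, 1 M/m
Phenotype counts: 3 restricted, 1 mallard
mallard: 1 out of 4 → fraction 1/4
Expected count = 1/4 × 212 = 53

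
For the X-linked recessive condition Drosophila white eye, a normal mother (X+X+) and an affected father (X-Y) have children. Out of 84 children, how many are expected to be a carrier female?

Cross: X+X+ × X-Y
Offspring: 2 X+X-, 2 X+Y
Probability of a carrier female: 2/4 = 1/2
Expected count = 1/2 × 84 = 42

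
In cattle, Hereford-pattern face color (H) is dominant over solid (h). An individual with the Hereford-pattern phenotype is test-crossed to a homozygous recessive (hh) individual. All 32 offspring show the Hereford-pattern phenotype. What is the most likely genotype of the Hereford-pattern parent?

Test cross: ? × hh
All offspring are Hereford-pattern.
If the unknown parent were heterozygous (Hh), about half of 32 offspring would be solid; none are. The unknown parent is most likely homozygous dominant (HH).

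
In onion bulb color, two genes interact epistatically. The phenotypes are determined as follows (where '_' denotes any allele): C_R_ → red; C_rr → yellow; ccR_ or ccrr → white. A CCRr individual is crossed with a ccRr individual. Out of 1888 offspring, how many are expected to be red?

Cross: CCRr × ccRr — consider each gene separately:
C gene: CC × cc → 4 Cc → 4 C_ (out of 4)
R gene: Rr × Rr → 1 RR, 2 Rr, 1 rr → 3 R_ : 1 rr (out of 4)
Genotype classes (out of 4 × 4 = 16): C_R_ = 4×3 = 12; C_rr = 4×1 = 4
Apply the phenotype rules: C_R_ (12) → red; C_rr (4) → yellow
Phenotype counts (out of 16): 12 red, 4 yellow
red: 12 out of 16 → fraction 3/4
Expected count = 3/4 × 1888 = 1416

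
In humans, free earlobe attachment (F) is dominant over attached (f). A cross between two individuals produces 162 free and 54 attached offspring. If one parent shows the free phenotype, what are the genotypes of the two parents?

Observed offspring: 162 free, 54 attached
The observed ratio simplifies to 3:1. Attached (ff) offspring appear, so each parent must contribute one f allele. The parent stated to show free carries F, so it is Ff. The other parent is then either Ff or ff: Ff × ff would give a 1:1 split, whereas Ff × Ff gives 3:1 — matching the data. So both parents are heterozygous (Ff × Ff).
Parent genotypes: Ff × Ff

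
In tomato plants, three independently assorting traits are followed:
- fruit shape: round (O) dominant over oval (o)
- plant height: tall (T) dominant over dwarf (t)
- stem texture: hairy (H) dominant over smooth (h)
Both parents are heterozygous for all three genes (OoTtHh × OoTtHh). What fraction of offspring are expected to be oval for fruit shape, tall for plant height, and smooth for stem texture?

Trihybrid cross: OoTtHh × OoTtHh
Each trait segregates independently with a 3:1 phenotypic ratio, so each gene contributes 3/4 (dominant) or 1/4 (recessive).
Target: oval (fruit shape), tall (plant height), smooth (stem texture)
Probability = product of independent per-trait probabilities
= 1/4 × 3/4 × 1/4 = 3/64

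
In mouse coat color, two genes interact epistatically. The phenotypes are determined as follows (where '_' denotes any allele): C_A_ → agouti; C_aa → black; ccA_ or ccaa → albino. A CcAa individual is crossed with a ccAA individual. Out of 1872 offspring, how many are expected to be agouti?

Cross: CcAa × ccAA — consider each gene separately:
C gene: Cc × cc → 2 Cc, 2 cc → 2 C_ : 2 cc (out of 4)
A gene: Aa × AA → 2 AA, 2 Aa → 4 A_ (out of 4)
Genotype classes (out of 4 × 4 = 16): C_A_ = 2×4 = 8; ccA_ = 2×4 = 8
Apply the phenotype rules: C_A_ (8) → agouti; ccA_ (8) → albino
Phenotype counts (out of 16): 8 agouti, 8 albino
agouti: 8 out of 16 → fraction 1/2
Expected count = 1/2 × 1872 = 936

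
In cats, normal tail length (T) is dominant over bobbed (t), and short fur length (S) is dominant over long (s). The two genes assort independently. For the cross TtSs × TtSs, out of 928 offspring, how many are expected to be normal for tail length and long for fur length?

Dihybrid cross TtSs × TtSs — consider each gene separately:
tail length: Tt × Tt → 1 TT, 2 Tt, 1 tt → 3 T_ : 1 tt (out of 4)
fur length: Ss × Ss → 1 SS, 2 Ss, 1 ss → 3 S_ : 1 ss (out of 4)
Looking for: normal (T_) and long (ss)
P(normal) = 3/4, P(long) = 1/4
P(both) = 3/4 × 1/4 = 3/16
Expected count = 3/16 × 928 = 174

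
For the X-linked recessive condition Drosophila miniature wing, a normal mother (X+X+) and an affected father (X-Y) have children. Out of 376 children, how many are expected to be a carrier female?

Cross: X+X+ × X-Y
Offspring: 2 X+X-, 2 X+Y
Probability of a carrier female: 2/4 = 1/2
Expected count = 1/2 × 376 = 188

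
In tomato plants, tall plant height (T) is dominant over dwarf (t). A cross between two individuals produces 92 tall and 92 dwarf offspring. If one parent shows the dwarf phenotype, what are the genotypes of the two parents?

Observed offspring: 92 tall, 92 dwarf
The observed ratio simplifies to 1:1. One parent shows dwarf, so its genotype must be tt. A 1:1 offspring split requires the other parent to be heterozygous (Tt).
Parent genotypes: tt × Tt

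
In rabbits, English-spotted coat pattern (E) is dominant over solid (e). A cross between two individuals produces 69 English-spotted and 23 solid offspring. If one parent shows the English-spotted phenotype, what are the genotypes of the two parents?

Observed offspring: 69 English-spotted, 23 solid
The observed ratio simplifies to 3:1. Solid (ee) offspring appear, so each parent must contribute one e allele. The parent stated to show English-spotted carries E, so it is Ee. The other parent is then either Ee or ee: Ee × ee would give a 1:1 split, whereas Ee × Ee gives 3:1 — matching the data. So both parents are heterozygous (Ee × Ee).
Parent genotypes: Ee × Ee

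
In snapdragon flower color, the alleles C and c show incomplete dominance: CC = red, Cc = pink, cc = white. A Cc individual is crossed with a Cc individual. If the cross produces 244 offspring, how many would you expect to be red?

Punnett square for Cc × Cc:
Offspring genotypes: 1 CC, 2 Cc, 1 cc
Phenotype counts: 1 red, 2 pink, 1 white
red: 1 out of 4 → fraction 1/4
Expected count = 1/4 × 244 = 61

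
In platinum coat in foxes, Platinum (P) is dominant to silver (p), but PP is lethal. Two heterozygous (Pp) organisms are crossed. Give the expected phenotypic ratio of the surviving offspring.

Cross: Pp × Pp
Punnett square offspring (before lethality): 1 PP, 2 Pp, 1 pp
The PP genotype is lethal (embryos die); surviving offspring: 2 Pp, 1 pp
Ratio: 2 platinum : 1 silver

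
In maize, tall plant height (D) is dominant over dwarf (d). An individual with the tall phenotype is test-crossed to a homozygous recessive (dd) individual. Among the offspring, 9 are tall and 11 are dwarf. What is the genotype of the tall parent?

Test cross: ? × dd
Offspring: 9 tall, 11 dwarf — approximately 1:1.
A 1:1 ratio in a test cross indicates the unknown parent is heterozygous (Dd).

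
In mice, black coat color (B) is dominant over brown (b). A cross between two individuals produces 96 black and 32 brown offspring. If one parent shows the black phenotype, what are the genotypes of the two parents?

Observed offspring: 96 black, 32 brown
The observed ratio simplifies to 3:1. Brown (bb) offspring appear, so each parent must contribute one b allele. The parent stated to show black carries B, so it is Bb. The other parent is then either Bb or bb: Bb × bb would give a 1:1 split, whereas Bb × Bb gives 3:1 — matching the data. So both parents are heterozygous (Bb × Bb).
Parent genotypes: Bb × Bb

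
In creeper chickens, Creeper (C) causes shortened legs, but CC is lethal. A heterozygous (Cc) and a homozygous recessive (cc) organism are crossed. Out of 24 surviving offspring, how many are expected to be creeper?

Cross: Cc × cc
Punnett square offspring (before lethality): 2 Cc, 2 cc
No CC offspring are produced in this cross.
creeper: 2 out of 4 → fraction 1/2
Expected count = 1/2 × 24 = 12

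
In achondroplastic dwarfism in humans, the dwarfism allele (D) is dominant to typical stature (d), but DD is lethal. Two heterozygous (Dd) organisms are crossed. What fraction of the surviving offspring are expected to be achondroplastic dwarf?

Cross: Dd × Dd
Punnett square offspring (before lethality): 1 DD, 2 Dd, 1 dd
The DD genotype is lethal (embryos die); surviving offspring: 2 Dd, 1 dd
achondroplastic dwarf: 2 out of 3
Probability: 2/3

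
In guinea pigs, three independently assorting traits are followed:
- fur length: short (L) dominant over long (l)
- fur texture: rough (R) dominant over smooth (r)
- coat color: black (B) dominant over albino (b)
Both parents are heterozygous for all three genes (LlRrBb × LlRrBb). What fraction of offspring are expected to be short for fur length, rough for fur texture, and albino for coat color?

Trihybrid cross: LlRrBb × LlRrBb
Each trait segregates independently with a 3:1 phenotypic ratio, so each gene contributes 3/4 (dominant) or 1/4 (recessive).
Target: short (fur length), rough (fur texture), albino (coat color)
Probability = product of independent per-trait probabilities
= 3/4 × 3/4 × 1/4 = 9/64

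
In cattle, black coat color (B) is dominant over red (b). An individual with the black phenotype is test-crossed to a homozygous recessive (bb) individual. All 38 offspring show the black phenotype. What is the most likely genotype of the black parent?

Test cross: ? × bb
All offspring are black.
If the unknown parent were heterozygous (Bb), about half of 38 offspring would be red; none are. The unknown parent is most likely homozygous dominant (BB).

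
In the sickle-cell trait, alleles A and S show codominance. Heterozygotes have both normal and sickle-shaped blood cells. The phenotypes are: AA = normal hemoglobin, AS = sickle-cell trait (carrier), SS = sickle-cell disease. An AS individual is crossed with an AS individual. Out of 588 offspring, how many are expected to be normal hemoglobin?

Punnett square for AS × AS:
Offspring genotypes: 1 AA, 2 AS, 1 SS
Phenotype counts: 1 normal hemoglobin, 2 sickle-cell trait (carrier), 1 sickle-cell disease
normal hemoglobin: 1 out of 4 → fraction 1/4
Expected count = 1/4 × 588 = 147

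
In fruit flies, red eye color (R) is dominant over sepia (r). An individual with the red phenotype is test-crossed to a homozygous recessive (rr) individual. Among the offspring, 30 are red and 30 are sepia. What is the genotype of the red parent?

Test cross: ? × rr
Offspring: 30 red, 30 sepia — approximately 1:1.
A 1:1 ratio in a test cross indicates the unknown parent is heterozygous (Rr).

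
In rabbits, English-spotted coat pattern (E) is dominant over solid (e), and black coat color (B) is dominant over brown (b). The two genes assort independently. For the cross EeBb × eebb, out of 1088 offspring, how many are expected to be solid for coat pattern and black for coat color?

Dihybrid cross EeBb × eebb — consider each gene separately:
coat pattern: Ee × ee → 2 Ee, 2 ee → 2 E_ : 2 ee (out of 4)
coat color: Bb × bb → 2 Bb, 2 bb → 2 B_ : 2 bb (out of 4)
Looking for: solid (ee) and black (B_)
P(solid) = 2/4, P(black) = 2/4
P(both) = 2/4 × 2/4 = 4/16 = 1/4
Expected count = 1/4 × 1088 = 272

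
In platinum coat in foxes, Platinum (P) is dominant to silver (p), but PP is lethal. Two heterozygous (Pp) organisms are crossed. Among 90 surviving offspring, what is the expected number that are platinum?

Cross: Pp × Pp
Punnett square offspring (before lethality): 1 PP, 2 Pp, 1 pp
The PP genotype is lethal (embryos die); surviving offspring: 2 Pp, 1 pp
platinum: 2 out of 3 → fraction 2/3
Expected count = 2/3 × 90 = 60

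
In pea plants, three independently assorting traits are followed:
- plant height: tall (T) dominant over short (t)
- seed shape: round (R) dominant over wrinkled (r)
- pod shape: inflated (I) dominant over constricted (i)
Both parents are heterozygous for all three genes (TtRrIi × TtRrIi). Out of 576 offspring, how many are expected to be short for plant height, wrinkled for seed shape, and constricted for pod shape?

Trihybrid cross: TtRrIi × TtRrIi
Each trait segregates independently with a 3:1 phenotypic ratio, so each gene contributes 3/4 (dominant) or 1/4 (recessive).
Target: short (plant height), wrinkled (seed shape), constricted (pod shape)
Probability = product of independent per-trait probabilities
= 1/4 × 1/4 × 1/4 = 1/64
Expected count = 1/64 × 576 = 9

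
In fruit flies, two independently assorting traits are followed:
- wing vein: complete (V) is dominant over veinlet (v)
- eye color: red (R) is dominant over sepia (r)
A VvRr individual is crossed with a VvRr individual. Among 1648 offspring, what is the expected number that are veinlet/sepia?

Dihybrid cross VvRr × VvRr — consider each gene separately:
wing vein: Vv × Vv → 1 VV, 2 Vv, 1 vv → 3 V_ : 1 vv (out of 4)
eye color: Rr × Rr → 1 RR, 2 Rr, 1 rr → 3 R_ : 1 rr (out of 4)
Combine (counts out of 4 × 4 = 16): complete/red (V_R_) = 3×3 = 9; complete/sepia (V_rr) = 3×1 = 3; veinlet/red (vvR_) = 1×3 = 3; veinlet/sepia (vvrr) = 1×1 = 1
Phenotype counts (out of 16): 9 complete/red, 3 complete/sepia, 3 veinlet/red, 1 veinlet/sepia
veinlet/sepia: 1 out of 16 → fraction 1/16
Expected count = 1/16 × 1648 = 103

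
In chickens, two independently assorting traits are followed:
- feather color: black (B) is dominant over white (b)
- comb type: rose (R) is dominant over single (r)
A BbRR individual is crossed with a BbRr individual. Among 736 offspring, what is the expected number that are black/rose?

Dihybrid cross BbRR × BbRr — consider each gene separately:
feather color: Bb × Bb → 1 BB, 2 Bb, 1 bb → 3 B_ : 1 bb (out of 4)
comb type: RR × Rr → 2 RR, 2 Rr → 4 R_ (out of 4)
Combine (counts out of 4 × 4 = 16): black/rose (B_R_) = 3×4 = 12; white/rose (bbR_) = 1×4 = 4
Phenotype counts (out of 16): 12 black/rose, 4 white/rose
black/rose: 12 out of 16 → fraction 3/4
Expected count = 3/4 × 736 = 552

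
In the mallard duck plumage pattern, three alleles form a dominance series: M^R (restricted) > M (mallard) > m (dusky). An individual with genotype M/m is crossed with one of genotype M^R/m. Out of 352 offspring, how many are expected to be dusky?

Cross: M/m × M^R/m
Allele dominance: M^R > M > m
Offspring genotypes: 1 M^R/M, 1 M/m, 1 M^R/m, 1 m/m
Phenotype counts: 2 restricted, 1 mallard, 1 dusky
dusky: 1 out of 4 → fraction 1/4
Expected count = 1/4 × 352 = 88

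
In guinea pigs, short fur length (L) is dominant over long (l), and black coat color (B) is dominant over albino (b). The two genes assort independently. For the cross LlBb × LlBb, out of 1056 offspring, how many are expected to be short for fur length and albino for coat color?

Dihybrid cross LlBb × LlBb — consider each gene separately:
fur length: Ll × Ll → 1 LL, 2 Ll, 1 ll → 3 L_ : 1 ll (out of 4)
coat color: Bb × Bb → 1 BB, 2 Bb, 1 bb → 3 B_ : 1 bb (out of 4)
Looking for: short (L_) and albino (bb)
P(short) = 3/4, P(albino) = 1/4
P(both) = 3/4 × 1/4 = 3/16
Expected count = 3/16 × 1056 = 198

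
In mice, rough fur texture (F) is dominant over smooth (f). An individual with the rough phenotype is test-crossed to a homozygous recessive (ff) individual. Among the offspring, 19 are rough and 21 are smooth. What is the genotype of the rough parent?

Test cross: ? × ff
Offspring: 19 rough, 21 smooth — approximately 1:1.
A 1:1 ratio in a test cross indicates the unknown parent is heterozygous (Ff).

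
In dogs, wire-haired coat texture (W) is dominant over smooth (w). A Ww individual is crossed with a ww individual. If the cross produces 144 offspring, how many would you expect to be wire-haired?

Punnett square for Ww × ww:
Offspring genotypes: 2 Ww, 2 ww
wire-haired: 2, smooth: 2
wire-haired: 2 out of 4 → fraction 1/2
Expected count = 1/2 × 144 = 72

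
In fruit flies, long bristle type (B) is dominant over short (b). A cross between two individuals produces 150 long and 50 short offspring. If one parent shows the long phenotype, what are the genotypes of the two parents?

Observed offspring: 150 long, 50 short
The observed ratio simplifies to 3:1. Short (bb) offspring appear, so each parent must contribute one b allele. The parent stated to show long carries B, so it is Bb. The other parent is then either Bb or bb: Bb × bb would give a 1:1 split, whereas Bb × Bb gives 3:1 — matching the data. So both parents are heterozygous (Bb × Bb).
Parent genotypes: Bb × Bb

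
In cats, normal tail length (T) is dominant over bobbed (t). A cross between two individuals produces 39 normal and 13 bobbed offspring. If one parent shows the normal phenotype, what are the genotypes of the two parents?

Observed offspring: 39 normal, 13 bobbed
The observed ratio simplifies to 3:1. Bobbed (tt) offspring appear, so each parent must contribute one t allele. The parent stated to show normal carries T, so it is Tt. The other parent is then either Tt or tt: Tt × tt would give a 1:1 split, whereas Tt × Tt gives 3:1 — matching the data. So both parents are heterozygous (Tt × Tt).
Parent genotypes: Tt × Tt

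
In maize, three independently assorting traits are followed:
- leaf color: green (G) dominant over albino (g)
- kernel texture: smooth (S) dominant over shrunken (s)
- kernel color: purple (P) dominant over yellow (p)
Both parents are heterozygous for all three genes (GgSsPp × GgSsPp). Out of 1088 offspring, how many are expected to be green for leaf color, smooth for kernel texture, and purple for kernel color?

Trihybrid cross: GgSsPp × GgSsPp
Each trait segregates independently with a 3:1 phenotypic ratio, so each gene contributes 3/4 (dominant) or 1/4 (recessive).
Target: green (leaf color), smooth (kernel texture), purple (kernel color)
Probability = product of independent per-trait probabilities
= 3/4 × 3/4 × 3/4 = 27/64
Expected count = 27/64 × 1088 = 459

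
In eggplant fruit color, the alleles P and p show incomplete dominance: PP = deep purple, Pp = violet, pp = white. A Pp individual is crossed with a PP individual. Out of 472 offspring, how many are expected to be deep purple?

Punnett square for Pp × PP:
Offspring genotypes: 2 PP, 2 Pp
Phenotype counts: 2 deep purple, 2 violet
deep purple: 2 out of 4 → fraction 1/2
Expected count = 1/2 × 472 = 236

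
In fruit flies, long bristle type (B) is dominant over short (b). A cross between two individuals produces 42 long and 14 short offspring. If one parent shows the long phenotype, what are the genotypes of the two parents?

Observed offspring: 42 long, 14 short
The observed ratio simplifies to 3:1. Short (bb) offspring appear, so each parent must contribute one b allele. The parent stated to show long carries B, so it is Bb. The other parent is then either Bb or bb: Bb × bb would give a 1:1 split, whereas Bb × Bb gives 3:1 — matching the data. So both parents are heterozygous (Bb × Bb).
Parent genotypes: Bb × Bb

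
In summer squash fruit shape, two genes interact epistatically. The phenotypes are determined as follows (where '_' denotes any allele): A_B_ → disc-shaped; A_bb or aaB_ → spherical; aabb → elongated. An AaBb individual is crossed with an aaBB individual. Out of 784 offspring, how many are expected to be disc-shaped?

Cross: AaBb × aaBB — consider each gene separately:
A gene: Aa × aa → 2 Aa, 2 aa → 2 A_ : 2 aa (out of 4)
B gene: Bb × BB → 2 BB, 2 Bb → 4 B_ (out of 4)
Genotype classes (out of 4 × 4 = 16): A_B_ = 2×4 = 8; aaB_ = 2×4 = 8
Apply the phenotype rules: A_B_ (8) → disc-shaped; aaB_ (8) → spherical
Phenotype counts (out of 16): 8 disc-shaped, 8 spherical
disc-shaped: 8 out of 16 → fraction 1/2
Expected count = 1/2 × 784 = 392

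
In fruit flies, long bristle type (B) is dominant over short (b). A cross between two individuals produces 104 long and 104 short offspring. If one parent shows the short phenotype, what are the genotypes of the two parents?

Observed offspring: 104 long, 104 short
The observed ratio simplifies to 1:1. One parent shows short, so its genotype must be bb. A 1:1 offspring split requires the other parent to be heterozygous (Bb).
Parent genotypes: bb × Bb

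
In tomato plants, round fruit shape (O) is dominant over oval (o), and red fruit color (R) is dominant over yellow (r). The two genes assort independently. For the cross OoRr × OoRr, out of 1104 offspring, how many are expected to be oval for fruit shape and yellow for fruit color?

Dihybrid cross OoRr × OoRr — consider each gene separately:
fruit shape: Oo × Oo → 1 OO, 2 Oo, 1 oo → 3 O_ : 1 oo (out of 4)
fruit color: Rr × Rr → 1 RR, 2 Rr, 1 rr → 3 R_ : 1 rr (out of 4)
Looking for: oval (oo) and yellow (rr)
P(oval) = 1/4, P(yellow) = 1/4
P(both) = 1/4 × 1/4 = 1/16
Expected count = 1/16 × 1104 = 69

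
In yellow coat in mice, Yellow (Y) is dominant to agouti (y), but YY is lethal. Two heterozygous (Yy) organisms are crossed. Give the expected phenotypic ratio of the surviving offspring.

Cross: Yy × Yy
Punnett square offspring (before lethality): 1 YY, 2 Yy, 1 yy
The YY genotype is lethal (embryos die); surviving offspring: 2 Yy, 1 yy
Ratio: 2 yellow : 1 agouti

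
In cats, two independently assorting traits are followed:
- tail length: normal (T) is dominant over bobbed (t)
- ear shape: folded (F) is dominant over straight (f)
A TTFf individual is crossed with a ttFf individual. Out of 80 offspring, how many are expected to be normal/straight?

Dihybrid cross TTFf × ttFf — consider each gene separately:
tail length: TT × tt → 4 Tt → 4 T_ (out of 4)
ear shape: Ff × Ff → 1 FF, 2 Ff, 1 ff → 3 F_ : 1 ff (out of 4)
Combine (counts out of 4 × 4 = 16): normal/folded (T_F_) = 4×3 = 12; normal/straight (T_ff) = 4×1 = 4
Phenotype counts (out of 16): 12 normal/folded, 4 normal/straight
normal/straight: 4 out of 16 → fraction 1/4
Expected count = 1/4 × 80 = 20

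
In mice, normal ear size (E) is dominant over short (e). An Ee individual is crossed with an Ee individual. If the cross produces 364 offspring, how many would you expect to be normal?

Punnett square for Ee × Ee:
Offspring genotypes: 1 EE, 2 Ee, 1 ee
normal: 3, short: 1
normal: 3 out of 4 → fraction 3/4
Expected count = 3/4 × 364 = 273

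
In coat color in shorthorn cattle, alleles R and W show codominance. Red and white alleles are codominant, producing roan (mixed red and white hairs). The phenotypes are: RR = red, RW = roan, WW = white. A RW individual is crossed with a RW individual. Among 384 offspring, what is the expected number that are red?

Punnett square for RW × RW:
Offspring genotypes: 1 RR, 2 RW, 1 WW
Phenotype counts: 1 red, 2 roan, 1 white
red: 1 out of 4 → fraction 1/4
Expected count = 1/4 × 384 = 96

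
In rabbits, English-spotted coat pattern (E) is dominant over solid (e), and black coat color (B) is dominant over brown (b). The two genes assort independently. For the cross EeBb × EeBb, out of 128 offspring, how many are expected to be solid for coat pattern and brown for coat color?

Dihybrid cross EeBb × EeBb — consider each gene separately:
coat pattern: Ee × Ee → 1 EE, 2 Ee, 1 ee → 3 E_ : 1 ee (out of 4)
coat color: Bb × Bb → 1 BB, 2 Bb, 1 bb → 3 B_ : 1 bb (out of 4)
Looking for: solid (ee) and brown (bb)
P(solid) = 1/4, P(brown) = 1/4
P(both) = 1/4 × 1/4 = 1/16
Expected count = 1/16 × 128 = 8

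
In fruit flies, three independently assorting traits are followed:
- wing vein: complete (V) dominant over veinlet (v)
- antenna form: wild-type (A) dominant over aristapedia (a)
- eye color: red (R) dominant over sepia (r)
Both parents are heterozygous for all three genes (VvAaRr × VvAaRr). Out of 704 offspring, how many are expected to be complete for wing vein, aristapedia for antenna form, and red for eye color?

Trihybrid cross: VvAaRr × VvAaRr
Each trait segregates independently with a 3:1 phenotypic ratio, so each gene contributes 3/4 (dominant) or 1/4 (recessive).
Target: complete (wing vein), aristapedia (antenna form), red (eye color)
Probability = product of independent per-trait probabilities
= 3/4 × 1/4 × 3/4 = 9/64
Expected count = 9/64 × 704 = 99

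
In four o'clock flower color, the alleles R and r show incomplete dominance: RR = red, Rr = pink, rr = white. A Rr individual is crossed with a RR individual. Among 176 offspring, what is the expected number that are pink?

Punnett square for Rr × RR:
Offspring genotypes: 2 RR, 2 Rr
Phenotype counts: 2 red, 2 pink
pink: 2 out of 4 → fraction 1/2
Expected count = 1/2 × 176 = 88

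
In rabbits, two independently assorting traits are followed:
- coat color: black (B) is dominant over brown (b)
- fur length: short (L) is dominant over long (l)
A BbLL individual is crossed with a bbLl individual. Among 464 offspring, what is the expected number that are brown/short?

Dihybrid cross BbLL × bbLl — consider each gene separately:
coat color: Bb × bb → 2 Bb, 2 bb → 2 B_ : 2 bb (out of 4)
fur length: LL × Ll → 2 LL, 2 Ll → 4 L_ (out of 4)
Combine (counts out of 4 × 4 = 16): black/short (B_L_) = 2×4 = 8; brown/short (bbL_) = 2×4 = 8
Phenotype counts (out of 16): 8 black/short, 8 brown/short
brown/short: 8 out of 16 → fraction 1/2
Expected count = 1/2 × 464 = 232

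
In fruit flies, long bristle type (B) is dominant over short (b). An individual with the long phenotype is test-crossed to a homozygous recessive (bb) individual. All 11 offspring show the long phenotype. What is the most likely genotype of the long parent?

Test cross: ? × bb
All offspring are long.
If the unknown parent were heterozygous (Bb), about half of 11 offspring would be short; none are. The unknown parent is most likely homozygous dominant (BB).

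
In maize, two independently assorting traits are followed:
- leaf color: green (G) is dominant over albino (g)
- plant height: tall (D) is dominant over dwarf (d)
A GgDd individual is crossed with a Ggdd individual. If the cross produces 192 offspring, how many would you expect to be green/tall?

Dihybrid cross GgDd × Ggdd — consider each gene separately:
leaf color: Gg × Gg → 1 GG, 2 Gg, 1 gg → 3 G_ : 1 gg (out of 4)
plant height: Dd × dd → 2 Dd, 2 dd → 2 D_ : 2 dd (out of 4)
Combine (counts out of 4 × 4 = 16): green/tall (G_D_) = 3×2 = 6; green/dwarf (G_dd) = 3×2 = 6; albino/tall (ggD_) = 1×2 = 2; albino/dwarf (ggdd) = 1×2 = 2
Phenotype counts (out of 16): 6 green/tall, 6 green/dwarf, 2 albino/tall, 2 albino/dwarf
green/tall: 6 out of 16 → fraction 3/8
Expected count = 3/8 × 192 = 72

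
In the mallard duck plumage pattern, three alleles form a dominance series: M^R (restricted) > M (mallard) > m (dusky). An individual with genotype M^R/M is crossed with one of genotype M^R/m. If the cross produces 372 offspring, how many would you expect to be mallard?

Cross: M^R/M × M^R/m
Allele dominance: M^R > M > m
Offspring genotypes: 1 M^R/M^R, 1 M^R/m, 1 M^R/M, 1 M/m
Phenotype counts: 3 restricted, 1 mallard
mallard: 1 out of 4 → fraction 1/4
Expected count = 1/4 × 372 = 93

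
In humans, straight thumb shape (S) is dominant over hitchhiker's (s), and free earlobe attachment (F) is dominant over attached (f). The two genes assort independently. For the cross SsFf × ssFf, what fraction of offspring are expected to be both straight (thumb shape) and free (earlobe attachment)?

Dihybrid cross SsFf × ssFf — consider each gene separately:
thumb shape: Ss × ss → 2 Ss, 2 ss → 2 S_ : 2 ss (out of 4)
earlobe attachment: Ff × Ff → 1 FF, 2 Ff, 1 ff → 3 F_ : 1 ff (out of 4)
Looking for: straight (S_) and free (F_)
P(straight) = 2/4, P(free) = 3/4
P(both) = 2/4 × 3/4 = 6/16 = 3/8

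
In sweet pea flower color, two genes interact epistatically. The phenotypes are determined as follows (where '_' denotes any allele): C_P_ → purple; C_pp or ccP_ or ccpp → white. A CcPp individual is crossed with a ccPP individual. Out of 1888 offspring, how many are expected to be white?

Cross: CcPp × ccPP — consider each gene separately:
C gene: Cc × cc → 2 Cc, 2 cc → 2 C_ : 2 cc (out of 4)
P gene: Pp × PP → 2 PP, 2 Pp → 4 P_ (out of 4)
Genotype classes (out of 4 × 4 = 16): C_P_ = 2×4 = 8; ccP_ = 2×4 = 8
Apply the phenotype rules: C_P_ (8) → purple; ccP_ (8) → white
Phenotype counts (out of 16): 8 purple, 8 white
white: 8 out of 16 → fraction 1/2
Expected count = 1/2 × 1888 = 944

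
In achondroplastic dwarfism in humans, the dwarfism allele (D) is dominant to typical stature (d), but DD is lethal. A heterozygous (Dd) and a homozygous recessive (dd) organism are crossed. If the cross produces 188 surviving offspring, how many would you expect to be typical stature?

Cross: Dd × dd
Punnett square offspring (before lethality): 2 Dd, 2 dd
No DD offspring are produced in this cross.
typical stature: 2 out of 4 → fraction 1/2
Expected count = 1/2 × 188 = 94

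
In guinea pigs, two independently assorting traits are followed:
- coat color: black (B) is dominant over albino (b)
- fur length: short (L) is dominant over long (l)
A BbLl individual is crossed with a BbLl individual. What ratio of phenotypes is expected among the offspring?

Dihybrid cross BbLl × BbLl — consider each gene separately:
coat color: Bb × Bb → 1 BB, 2 Bb, 1 bb → 3 B_ : 1 bb (out of 4)
fur length: Ll × Ll → 1 LL, 2 Ll, 1 ll → 3 L_ : 1 ll (out of 4)
Combine (counts out of 4 × 4 = 16): black/short (B_L_) = 3×3 = 9; black/long (B_ll) = 3×1 = 3; albino/short (bbL_) = 1×3 = 3; albino/long (bbll) = 1×1 = 1
Phenotype counts (out of 16): 9 black/short, 3 black/long, 3 albino/short, 1 albino/long
Ratio: 9 black/short : 3 black/long : 3 albino/short : 1 albino/long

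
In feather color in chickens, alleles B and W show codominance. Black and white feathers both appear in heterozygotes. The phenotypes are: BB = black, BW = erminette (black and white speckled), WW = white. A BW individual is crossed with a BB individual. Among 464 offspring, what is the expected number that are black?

Punnett square for BW × BB:
Offspring genotypes: 2 BB, 2 BW
Phenotype counts: 2 black, 2 erminette (black and white speckled)
black: 2 out of 4 → fraction 1/2
Expected count = 1/2 × 464 = 232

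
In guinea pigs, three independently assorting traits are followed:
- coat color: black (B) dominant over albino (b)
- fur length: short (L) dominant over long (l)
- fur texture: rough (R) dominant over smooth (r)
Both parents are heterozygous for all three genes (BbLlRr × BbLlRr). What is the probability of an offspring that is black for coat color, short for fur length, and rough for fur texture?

Trihybrid cross: BbLlRr × BbLlRr
Each trait segregates independently with a 3:1 phenotypic ratio, so each gene contributes 3/4 (dominant) or 1/4 (recessive).
Target: black (coat color), short (fur length), rough (fur texture)
Probability = product of independent per-trait probabilities
= 3/4 × 3/4 × 3/4 = 27/64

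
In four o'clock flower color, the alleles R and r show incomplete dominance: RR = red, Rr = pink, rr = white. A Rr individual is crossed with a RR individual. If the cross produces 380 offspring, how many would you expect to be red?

Punnett square for Rr × RR:
Offspring genotypes: 2 RR, 2 Rr
Phenotype counts: 2 red, 2 pink
red: 2 out of 4 → fraction 1/2
Expected count = 1/2 × 380 = 190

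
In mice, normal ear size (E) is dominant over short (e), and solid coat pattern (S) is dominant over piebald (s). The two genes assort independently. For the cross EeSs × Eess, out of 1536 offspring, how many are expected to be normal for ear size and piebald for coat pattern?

Dihybrid cross EeSs × Eess — consider each gene separately:
ear size: Ee × Ee → 1 EE, 2 Ee, 1 ee → 3 E_ : 1 ee (out of 4)
coat pattern: Ss × ss → 2 Ss, 2 ss → 2 S_ : 2 ss (out of 4)
Looking for: normal (E_) and piebald (ss)
P(normal) = 3/4, P(piebald) = 2/4
P(both) = 3/4 × 2/4 = 6/16 = 3/8
Expected count = 3/8 × 1536 = 576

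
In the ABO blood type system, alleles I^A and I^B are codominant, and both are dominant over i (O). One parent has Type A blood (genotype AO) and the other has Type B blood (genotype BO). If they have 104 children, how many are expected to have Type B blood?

Cross: AO × BO
Possible offspring genotypes: 1 AB, 1 AO, 1 BO, 1 OO
Blood type counts: 1 Type AB, 1 Type A, 1 Type B, 1 Type O
Probability of Type B: 1/4
Expected count = 1/4 × 104 = 26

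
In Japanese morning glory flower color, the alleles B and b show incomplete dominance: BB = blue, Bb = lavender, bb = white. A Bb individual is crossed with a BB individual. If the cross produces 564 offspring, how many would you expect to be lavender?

Punnett square for Bb × BB:
Offspring genotypes: 2 BB, 2 Bb
Phenotype counts: 2 blue, 2 lavender
lavender: 2 out of 4 → fraction 1/2
Expected count = 1/2 × 564 = 282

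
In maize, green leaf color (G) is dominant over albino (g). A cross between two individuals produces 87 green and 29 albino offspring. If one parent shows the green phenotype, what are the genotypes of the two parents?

Observed offspring: 87 green, 29 albino
The observed ratio simplifies to 3:1. Albino (gg) offspring appear, so each parent must contribute one g allele. The parent stated to show green carries G, so it is Gg. The other parent is then either Gg or gg: Gg × gg would give a 1:1 split, whereas Gg × Gg gives 3:1 — matching the data. So both parents are heterozygous (Gg × Gg).
Parent genotypes: Gg × Gg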